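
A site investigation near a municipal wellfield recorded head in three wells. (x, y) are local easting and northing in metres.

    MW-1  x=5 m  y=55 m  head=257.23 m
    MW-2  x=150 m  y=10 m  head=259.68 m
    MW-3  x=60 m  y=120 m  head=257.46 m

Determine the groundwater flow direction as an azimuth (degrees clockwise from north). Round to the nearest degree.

With h = a·x + b·y + c and MW-1 as origin, the differences give:
  145·a + (-45)·b = +2.45
  55·a + 65·b = +0.23
Eliminate b (×65 and ×(-45), subtract): 11900·a = 169.600 → a = ∂h/∂x = +0.01425
Back-substitute: b = ∂h/∂y = -0.008521.
Flow direction (−∇h) has components (-0.01425 E, +0.008521 N).
Azimuth = atan2(E, N) = atan2(-0.01425, +0.008521) = 300.9° ≈ 301°.

301°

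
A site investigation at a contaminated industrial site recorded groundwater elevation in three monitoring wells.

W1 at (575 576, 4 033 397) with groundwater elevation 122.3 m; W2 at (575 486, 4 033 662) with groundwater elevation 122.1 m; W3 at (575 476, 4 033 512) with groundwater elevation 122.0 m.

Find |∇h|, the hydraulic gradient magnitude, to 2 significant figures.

0.0035

Differences from W1: to W2 (Δx, Δy, Δh) = (-90, 265, -0.2); to W3 = (-100, 115, -0.3).
Determinant of the coordinate differences = (-90)·115 − (-100)·265 = 16150.
∂h/∂x = [(-0.2)·115 − (-0.3)·265] / 16150 = +0.003498
∂h/∂y = [(-90)·(-0.3) − (-100)·(-0.2)] / 16150 = +0.0004334
|∇h| = √(0.003498² + 0.0004334²) = 0.003525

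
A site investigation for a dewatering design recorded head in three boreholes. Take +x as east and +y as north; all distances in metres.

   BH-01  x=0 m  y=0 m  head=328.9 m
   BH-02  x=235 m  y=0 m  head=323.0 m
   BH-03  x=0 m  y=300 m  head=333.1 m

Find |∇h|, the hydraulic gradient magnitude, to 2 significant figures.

∂h/∂x = (323.0 − 328.9) / (235 − 0) = -0.02511
∂h/∂y = (333.1 − 328.9) / (300 − 0) = +0.01400
|∇h| = √(-0.02511² + 0.01400²) = 0.02875

0.029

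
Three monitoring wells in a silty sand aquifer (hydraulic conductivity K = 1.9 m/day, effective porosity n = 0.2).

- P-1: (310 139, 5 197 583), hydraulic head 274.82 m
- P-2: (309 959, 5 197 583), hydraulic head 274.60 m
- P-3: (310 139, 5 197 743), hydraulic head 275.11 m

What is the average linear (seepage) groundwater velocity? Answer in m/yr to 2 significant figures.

∂h/∂x = (274.60 − 274.82) / (309959 − 310139) = +0.001222
∂h/∂y = (275.11 − 274.82) / (5197743 − 5197583) = +0.001813
|∇h| = √(0.001222² + 0.001813²) = 0.002186
Seepage velocity v = K·i/n = 1.9 × 0.002186 / 0.2 = 0.02077 m/day = 7.586 m/yr.

7.6 m/yr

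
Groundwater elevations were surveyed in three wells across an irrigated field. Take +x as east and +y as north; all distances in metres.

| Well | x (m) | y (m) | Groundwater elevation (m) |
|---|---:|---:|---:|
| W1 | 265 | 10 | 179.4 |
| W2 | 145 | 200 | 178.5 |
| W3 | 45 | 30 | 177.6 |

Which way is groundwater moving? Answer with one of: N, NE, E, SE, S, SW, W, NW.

Three-point gradient (reference W1): Δ to W2 = (-120, 190, -0.9), Δ to W3 = (-220, 20, -1.8).
∂h/∂x = +0.008223, ∂h/∂y = +0.0004569 (det = 39400).
Flow = −∇h = (-0.008223 east, -0.0004569 north), which points west.

W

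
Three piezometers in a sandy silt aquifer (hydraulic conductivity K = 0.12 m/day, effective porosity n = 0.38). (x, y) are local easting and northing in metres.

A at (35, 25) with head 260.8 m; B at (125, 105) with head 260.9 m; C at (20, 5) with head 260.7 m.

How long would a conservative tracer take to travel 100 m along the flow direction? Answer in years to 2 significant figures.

54 years

Differences from A: to B (Δx, Δy, Δh) = (90, 80, +0.1); to C = (-15, -20, -0.1).
Determinant of the coordinate differences = 90·(-20) − (-15)·80 = -600.
∂h/∂x = [(+0.1)·(-20) − (-0.1)·80] / -600 = -0.01000
∂h/∂y = [90·(-0.1) − (-15)·(+0.1)] / -600 = +0.01250
|∇h| = √(-0.01000² + 0.01250²) = 0.01601
Seepage velocity v = K·i/n = 0.12 × 0.01601 / 0.38 = 0.005056 m/day.
t = 100 / 0.005056 = 1.978e+04 days = 54.2 years.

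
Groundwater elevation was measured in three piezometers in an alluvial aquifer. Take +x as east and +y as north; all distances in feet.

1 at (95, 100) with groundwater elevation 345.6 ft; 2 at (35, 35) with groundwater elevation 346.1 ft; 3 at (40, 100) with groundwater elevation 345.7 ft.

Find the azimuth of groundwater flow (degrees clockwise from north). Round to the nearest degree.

Differences from 1: to 2 (Δx, Δy, Δh) = (-60, -65, +0.5); to 3 = (-55, 0, +0.1).
Determinant of the coordinate differences = (-60)·0 − (-55)·(-65) = -3575.
∂h/∂x = [(+0.5)·0 − (+0.1)·(-65)] / -3575 = -0.001818
∂h/∂y = [(-60)·(+0.1) − (-55)·(+0.5)] / -3575 = -0.006014
Flow direction (−∇h) has components (+0.001818 E, +0.006014 N).
Azimuth = atan2(E, N) = atan2(+0.001818, +0.006014) = 16.8° ≈ 017°.

017°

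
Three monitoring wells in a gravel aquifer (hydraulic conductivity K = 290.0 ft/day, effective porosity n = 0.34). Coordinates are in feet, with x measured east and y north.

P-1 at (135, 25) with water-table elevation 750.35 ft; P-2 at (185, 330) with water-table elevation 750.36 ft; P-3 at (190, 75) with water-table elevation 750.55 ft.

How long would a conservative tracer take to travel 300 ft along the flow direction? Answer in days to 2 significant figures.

Differences from P-1: to P-2 (Δx, Δy, Δh) = (50, 305, +0.01); to P-3 = (55, 50, +0.20).
Determinant of the coordinate differences = 50·50 − 55·305 = -14275.
∂h/∂x = [(+0.01)·50 − (+0.20)·305] / -14275 = +0.004238
∂h/∂y = [50·(+0.20) − 55·(+0.01)] / -14275 = -0.0006620
|∇h| = √(0.004238² + -0.0006620²) = 0.004289
Seepage velocity v = K·i/n = 290.0 × 0.004289 / 0.34 = 3.658 ft/day.
t = 300 / 3.658 = 82.01 days.

82 days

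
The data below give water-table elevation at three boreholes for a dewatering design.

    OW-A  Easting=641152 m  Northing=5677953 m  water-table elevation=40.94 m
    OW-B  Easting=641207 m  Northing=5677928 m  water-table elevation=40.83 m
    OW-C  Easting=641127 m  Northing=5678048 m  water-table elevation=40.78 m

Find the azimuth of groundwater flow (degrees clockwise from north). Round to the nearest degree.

Taking OW-A as reference: OW-B−OW-A = (55, -25, -0.11); OW-C−OW-A = (-25, 95, -0.16).
Solve a·Δx + b·Δy = Δh: det = 55·95 − (-25)·(-25) = 4600.
∂h/∂x = [(-0.11)·95 − (-0.16)·(-25)] / 4600 = -0.003141
∂h/∂y = [55·(-0.16) − (-25)·(-0.11)] / 4600 = -0.002511
Flow direction (−∇h) has components (+0.003141 E, +0.002511 N).
Azimuth = atan2(E, N) = atan2(+0.003141, +0.002511) = 51.4° ≈ 051°.

051°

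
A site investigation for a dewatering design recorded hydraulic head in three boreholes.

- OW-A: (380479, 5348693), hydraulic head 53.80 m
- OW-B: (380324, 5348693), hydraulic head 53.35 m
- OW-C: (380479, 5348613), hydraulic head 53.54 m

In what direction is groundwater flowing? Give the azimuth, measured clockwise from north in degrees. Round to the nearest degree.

∂h/∂x = (53.35 − 53.80) / (380324 − 380479) = +0.002903
∂h/∂y = (53.54 − 53.80) / (5348613 − 5348693) = +0.003250
Flow direction (−∇h) has components (-0.002903 E, -0.003250 N).
Azimuth = atan2(E, N) = atan2(-0.002903, -0.003250) = 221.8° ≈ 222°.

222°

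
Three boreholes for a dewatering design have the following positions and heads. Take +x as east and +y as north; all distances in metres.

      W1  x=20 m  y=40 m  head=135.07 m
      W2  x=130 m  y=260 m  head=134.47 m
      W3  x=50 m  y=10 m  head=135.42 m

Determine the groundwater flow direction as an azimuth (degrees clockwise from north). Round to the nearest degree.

With h = a·x + b·y + c and W1 as origin, the differences give:
  110·a + 220·b = -0.60
  30·a + (-30)·b = +0.35
Eliminate b (×(-30) and ×220, subtract): -9900·a = -59.000 → a = ∂h/∂x = +0.005960
Back-substitute: b = ∂h/∂y = -0.005707.
Flow direction (−∇h) has components (-0.005960 E, +0.005707 N).
Azimuth = atan2(E, N) = atan2(-0.005960, +0.005707) = 313.8° ≈ 314°.

314°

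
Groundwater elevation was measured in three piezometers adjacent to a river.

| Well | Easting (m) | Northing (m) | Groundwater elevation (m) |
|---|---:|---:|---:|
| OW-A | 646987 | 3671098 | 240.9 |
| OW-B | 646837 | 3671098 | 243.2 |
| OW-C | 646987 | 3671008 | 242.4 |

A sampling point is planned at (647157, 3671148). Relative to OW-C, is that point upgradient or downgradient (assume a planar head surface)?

∂h/∂x = (243.2 − 240.9) / (646837 − 646987) = -0.01533
∂h/∂y = (242.4 − 240.9) / (3671008 − 3671098) = -0.01667
Head at (647157, 3671148) = 240.9 + (-0.01533)·(170) + (-0.01667)·(50) = 237.46 m.
That is lower than the 242.4 m at OW-C, so the point is downgradient.

downgradient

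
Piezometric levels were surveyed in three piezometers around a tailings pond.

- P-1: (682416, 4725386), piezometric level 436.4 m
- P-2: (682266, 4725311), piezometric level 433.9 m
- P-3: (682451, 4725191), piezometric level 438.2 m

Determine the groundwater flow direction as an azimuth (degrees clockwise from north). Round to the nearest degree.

286°

Differences from P-1: to P-2 (Δx, Δy, Δh) = (-150, -75, -2.5); to P-3 = (35, -195, +1.8).
Determinant of the coordinate differences = (-150)·(-195) − 35·(-75) = 31875.
∂h/∂x = [(-2.5)·(-195) − (+1.8)·(-75)] / 31875 = +0.01953
∂h/∂y = [(-150)·(+1.8) − 35·(-2.5)] / 31875 = -0.005725
Flow direction (−∇h) has components (-0.01953 E, +0.005725 N).
Azimuth = atan2(E, N) = atan2(-0.01953, +0.005725) = 286.3° ≈ 286°.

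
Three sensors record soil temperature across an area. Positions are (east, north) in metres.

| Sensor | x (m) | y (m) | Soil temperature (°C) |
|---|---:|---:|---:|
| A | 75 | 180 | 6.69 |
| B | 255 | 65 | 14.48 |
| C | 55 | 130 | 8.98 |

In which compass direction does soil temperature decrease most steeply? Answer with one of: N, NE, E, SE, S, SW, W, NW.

N

Differences from A: to B (Δx, Δy, Δh) = (180, -115, +7.79); to C = (-20, -50, +2.29).
Determinant of the coordinate differences = 180·(-50) − (-20)·(-115) = -11300.
∂T/∂x = [(+7.79)·(-50) − (+2.29)·(-115)] / -11300 = +0.01116
∂T/∂y = [180·(+2.29) − (-20)·(+7.79)] / -11300 = -0.05027
Steepest decrease is along −∇f = (-0.01116 E, +0.05027 N) → north.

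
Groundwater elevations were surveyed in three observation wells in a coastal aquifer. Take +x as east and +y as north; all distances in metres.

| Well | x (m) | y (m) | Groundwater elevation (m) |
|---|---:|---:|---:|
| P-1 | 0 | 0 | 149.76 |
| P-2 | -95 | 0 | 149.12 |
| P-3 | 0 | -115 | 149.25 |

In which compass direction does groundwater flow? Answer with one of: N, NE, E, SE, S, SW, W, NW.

SW

∂h/∂x = (149.12 − 149.76) / (-95 − 0) = +0.006737
∂h/∂y = (149.25 − 149.76) / (-115 − 0) = +0.004435
Flow = −∇h = (-0.006737 east, -0.004435 north), which points southwest.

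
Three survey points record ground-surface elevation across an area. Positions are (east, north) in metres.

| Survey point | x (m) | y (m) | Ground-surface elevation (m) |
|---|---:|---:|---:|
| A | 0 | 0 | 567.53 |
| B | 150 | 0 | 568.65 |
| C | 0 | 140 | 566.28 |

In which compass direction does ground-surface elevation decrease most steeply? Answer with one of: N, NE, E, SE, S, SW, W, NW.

∂z/∂x = (568.65 − 567.53) / (150 − 0) = +0.007467
∂z/∂y = (566.28 − 567.53) / (140 − 0) = -0.008929
Steepest decrease is along −∇f = (-0.007467 E, +0.008929 N) → northwest.

NW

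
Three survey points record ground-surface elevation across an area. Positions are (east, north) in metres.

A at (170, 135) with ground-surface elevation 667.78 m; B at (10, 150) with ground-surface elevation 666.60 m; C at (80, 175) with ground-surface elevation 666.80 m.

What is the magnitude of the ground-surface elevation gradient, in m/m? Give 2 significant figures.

0.012 m/m

Differences from A: to B (Δx, Δy, Δh) = (-160, 15, -1.18); to C = (-90, 40, -0.98).
Determinant of the coordinate differences = (-160)·40 − (-90)·15 = -5050.
∂z/∂x = [(-1.18)·40 − (-0.98)·15] / -5050 = +0.006436
∂z/∂y = [(-160)·(-0.98) − (-90)·(-1.18)] / -5050 = -0.01002
|∇f| = √(0.006436² + -0.01002²) = 0.01191 m/m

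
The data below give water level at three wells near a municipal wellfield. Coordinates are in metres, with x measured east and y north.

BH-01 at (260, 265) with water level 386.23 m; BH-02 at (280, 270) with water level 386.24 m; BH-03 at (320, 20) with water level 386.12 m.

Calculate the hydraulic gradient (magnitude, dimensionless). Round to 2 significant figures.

0.00065

With h = a·x + b·y + c and BH-01 as origin, the differences give:
  20·a + 5·b = +0.01
  60·a + (-245)·b = -0.11
Eliminate b (×(-245) and ×5, subtract): -5200·a = -1.900 → a = ∂h/∂x = +0.0003654
Back-substitute: b = ∂h/∂y = +0.0005385.
|∇h| = √(0.0003654² + 0.0005385²) = 0.0006508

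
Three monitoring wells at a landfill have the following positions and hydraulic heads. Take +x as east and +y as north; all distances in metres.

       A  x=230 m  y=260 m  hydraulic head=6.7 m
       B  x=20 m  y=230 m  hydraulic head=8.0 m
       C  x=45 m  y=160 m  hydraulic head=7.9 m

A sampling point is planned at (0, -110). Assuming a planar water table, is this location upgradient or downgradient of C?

upgradient

Three-point gradient (reference A): Δ to B = (-210, -30, +1.3), Δ to C = (-185, -100, +1.2).
∂h/∂x = -0.006084, ∂h/∂y = -0.0007443 (det = 15450).
Head at (0, -110) = 6.7 + (-0.006084)·(-230) + (-0.0007443)·(-370) = 8.37 m.
That is higher than the 7.9 m at C, so the point is upgradient.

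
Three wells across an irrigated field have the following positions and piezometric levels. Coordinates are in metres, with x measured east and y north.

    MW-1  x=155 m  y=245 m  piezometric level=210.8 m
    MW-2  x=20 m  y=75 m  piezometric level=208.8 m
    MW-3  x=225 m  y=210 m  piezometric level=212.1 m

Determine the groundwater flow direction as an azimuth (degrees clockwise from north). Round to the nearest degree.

With h = a·x + b·y + c and MW-1 as origin, the differences give:
  (-135)·a + (-170)·b = -2.0
  70·a + (-35)·b = +1.3
Eliminate b (×(-35) and ×(-170), subtract): 16625·a = 291.00 → a = ∂h/∂x = +0.01750
Back-substitute: b = ∂h/∂y = -0.002135.
Flow direction (−∇h) has components (-0.01750 E, +0.002135 N).
Azimuth = atan2(E, N) = atan2(-0.01750, +0.002135) = 277.0° ≈ 277°.

277°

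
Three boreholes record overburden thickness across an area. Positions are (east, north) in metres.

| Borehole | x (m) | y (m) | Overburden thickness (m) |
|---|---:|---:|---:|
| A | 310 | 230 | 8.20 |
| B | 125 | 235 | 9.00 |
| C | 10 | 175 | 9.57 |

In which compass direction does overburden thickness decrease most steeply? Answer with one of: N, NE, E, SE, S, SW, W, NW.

E

With d = a·x + b·y + c and A as origin, the differences give:
  (-185)·a + 5·b = +0.80
  (-300)·a + (-55)·b = +1.37
Eliminate b (×(-55) and ×5, subtract): 11675·a = -50.850 → a = ∂d/∂x = -0.004355
Back-substitute: b = ∂d/∂y = -0.001152.
Steepest decrease is along −∇f = (+0.004355 E, +0.001152 N) → east.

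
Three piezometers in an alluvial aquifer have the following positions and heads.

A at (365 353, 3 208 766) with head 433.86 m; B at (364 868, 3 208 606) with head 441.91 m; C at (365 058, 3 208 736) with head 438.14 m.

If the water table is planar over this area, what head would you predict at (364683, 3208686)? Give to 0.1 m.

Differences from A: to B (Δx, Δy, Δh) = (-485, -160, +8.05); to C = (-295, -30, +4.28).
Determinant of the coordinate differences = (-485)·(-30) − (-295)·(-160) = -32650.
∂h/∂x = [(+8.05)·(-30) − (+4.28)·(-160)] / -32650 = -0.01358
∂h/∂y = [(-485)·(+4.28) − (-295)·(+8.05)] / -32650 = -0.009156
h(364683, 3208686) = 433.86 + (-0.01358)·(-670) + (-0.009156)·(-80) = 433.86 +9.097 +0.732 = 443.689 m.

443.7 m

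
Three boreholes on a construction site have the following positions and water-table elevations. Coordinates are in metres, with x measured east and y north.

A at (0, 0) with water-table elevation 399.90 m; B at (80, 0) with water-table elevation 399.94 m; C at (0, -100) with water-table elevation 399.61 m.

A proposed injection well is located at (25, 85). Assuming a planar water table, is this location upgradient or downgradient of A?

upgradient

∂h/∂x = (399.94 − 399.90) / (80 − 0) = +0.0005000
∂h/∂y = (399.61 − 399.90) / (-100 − 0) = +0.002900
Head at (25, 85) = 399.90 + (+0.0005000)·(25) + (+0.002900)·(85) = 400.16 m.
That is higher than the 399.90 m at A, so the point is upgradient.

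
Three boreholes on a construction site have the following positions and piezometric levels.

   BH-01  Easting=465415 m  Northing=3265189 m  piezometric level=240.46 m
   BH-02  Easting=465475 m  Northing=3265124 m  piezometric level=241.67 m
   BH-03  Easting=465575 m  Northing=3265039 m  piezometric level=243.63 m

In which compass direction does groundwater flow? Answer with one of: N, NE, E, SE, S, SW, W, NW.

W

Differences from BH-01: to BH-02 (Δx, Δy, Δh) = (60, -65, +1.21); to BH-03 = (160, -150, +3.17).
Determinant of the coordinate differences = 60·(-150) − 160·(-65) = 1400.
∂h/∂x = [(+1.21)·(-150) − (+3.17)·(-65)] / 1400 = +0.01754
∂h/∂y = [60·(+3.17) − 160·(+1.21)] / 1400 = -0.002429
Flow = −∇h = (-0.01754 east, +0.002429 north), which points west.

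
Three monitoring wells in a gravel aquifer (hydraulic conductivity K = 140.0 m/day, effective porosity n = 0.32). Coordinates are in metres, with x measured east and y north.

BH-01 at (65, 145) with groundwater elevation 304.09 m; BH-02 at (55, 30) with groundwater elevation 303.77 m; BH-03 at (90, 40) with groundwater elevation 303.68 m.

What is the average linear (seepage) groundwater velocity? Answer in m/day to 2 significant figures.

With h = a·x + b·y + c and BH-01 as origin, the differences give:
  (-10)·a + (-115)·b = -0.32
  25·a + (-105)·b = -0.41
Eliminate b (×(-105) and ×(-115), subtract): 3925·a = -13.550 → a = ∂h/∂x = -0.003452
Back-substitute: b = ∂h/∂y = +0.003083.
|∇h| = √(-0.003452² + 0.003083²) = 0.004628
Seepage velocity v = K·i/n = 140.0 × 0.004628 / 0.32 = 2.025 m/day.

2.0 m/day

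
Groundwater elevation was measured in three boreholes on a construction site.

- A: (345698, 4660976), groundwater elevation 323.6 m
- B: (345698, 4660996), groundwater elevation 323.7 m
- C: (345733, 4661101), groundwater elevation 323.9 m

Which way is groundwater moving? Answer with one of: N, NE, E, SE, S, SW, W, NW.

SE

Taking A as reference: B−A = (0, 20, +0.1); C−A = (35, 125, +0.3).
Solve a·Δx + b·Δy = Δh: det = 0·125 − 35·20 = -700.
∂h/∂x = [(+0.1)·125 − (+0.3)·20] / -700 = -0.009286
∂h/∂y = [0·(+0.3) − 35·(+0.1)] / -700 = +0.005000
Flow = −∇h = (+0.009286 east, -0.005000 north), which points southeast.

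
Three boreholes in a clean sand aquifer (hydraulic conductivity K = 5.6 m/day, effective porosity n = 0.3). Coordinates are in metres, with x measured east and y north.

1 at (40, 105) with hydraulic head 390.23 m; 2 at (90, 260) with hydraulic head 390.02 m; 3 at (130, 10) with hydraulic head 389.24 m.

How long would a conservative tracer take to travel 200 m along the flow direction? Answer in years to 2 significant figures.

3.1 years

Taking 1 as reference: 2−1 = (50, 155, -0.21); 3−1 = (90, -95, -0.99).
Determinant of the coordinate differences = 50·(-95) − 90·155 = -18700.
∂h/∂x = [(-0.21)·(-95) − (-0.99)·155] / -18700 = -0.009273
∂h/∂y = [50·(-0.99) − 90·(-0.21)] / -18700 = +0.001636
|∇h| = √(-0.009273² + 0.001636²) = 0.009416
Seepage velocity v = K·i/n = 5.6 × 0.009416 / 0.3 = 0.1758 m/day.
t = 200 / 0.1758 = 1138 days = 3.12 years.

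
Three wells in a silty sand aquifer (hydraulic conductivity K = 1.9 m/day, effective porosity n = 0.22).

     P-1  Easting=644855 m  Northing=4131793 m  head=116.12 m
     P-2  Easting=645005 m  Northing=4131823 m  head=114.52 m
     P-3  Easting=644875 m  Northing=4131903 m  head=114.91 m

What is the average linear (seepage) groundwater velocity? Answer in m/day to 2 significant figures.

0.11 m/day

Differences from P-1: to P-2 (Δx, Δy, Δh) = (150, 30, -1.60); to P-3 = (20, 110, -1.21).
Determinant of the coordinate differences = 150·110 − 20·30 = 15900.
∂h/∂x = [(-1.60)·110 − (-1.21)·30] / 15900 = -0.008786
∂h/∂y = [150·(-1.21) − 20·(-1.60)] / 15900 = -0.009403
|∇h| = √(-0.008786² + -0.009403²) = 0.01287
Seepage velocity v = K·i/n = 1.9 × 0.01287 / 0.22 = 0.1111 m/day.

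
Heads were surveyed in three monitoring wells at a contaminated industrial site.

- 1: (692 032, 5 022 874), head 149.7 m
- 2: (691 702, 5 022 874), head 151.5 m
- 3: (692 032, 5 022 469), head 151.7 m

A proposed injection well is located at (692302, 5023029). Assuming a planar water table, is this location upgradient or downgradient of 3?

∂h/∂x = (151.5 − 149.7) / (691702 − 692032) = -0.005455
∂h/∂y = (151.7 − 149.7) / (5022469 − 5022874) = -0.004938
Head at (692302, 5023029) = 149.7 + (-0.005455)·(270) + (-0.004938)·(155) = 147.46 m.
That is lower than the 151.7 m at 3, so the point is downgradient.

downgradient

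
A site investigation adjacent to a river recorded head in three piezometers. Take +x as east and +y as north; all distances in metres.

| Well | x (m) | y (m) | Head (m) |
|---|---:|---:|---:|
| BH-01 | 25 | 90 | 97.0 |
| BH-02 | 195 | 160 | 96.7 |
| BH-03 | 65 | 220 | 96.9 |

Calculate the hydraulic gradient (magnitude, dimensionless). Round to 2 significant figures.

With h = a·x + b·y + c and BH-01 as origin, the differences give:
  170·a + 70·b = -0.3
  40·a + 130·b = -0.1
Eliminate b (×130 and ×70, subtract): 19300·a = -32.00 → a = ∂h/∂x = -0.001658
Back-substitute: b = ∂h/∂y = -0.0002591.
|∇h| = √(-0.001658² + -0.0002591²) = 0.001678

0.0017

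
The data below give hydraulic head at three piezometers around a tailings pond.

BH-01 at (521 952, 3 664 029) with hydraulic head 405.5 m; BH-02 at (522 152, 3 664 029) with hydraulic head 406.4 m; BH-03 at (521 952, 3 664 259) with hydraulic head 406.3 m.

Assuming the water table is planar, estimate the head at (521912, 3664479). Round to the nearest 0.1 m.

∂h/∂x = (406.4 − 405.5) / (522152 − 521952) = +0.004500
∂h/∂y = (406.3 − 405.5) / (3664259 − 3664029) = +0.003478
h(521912, 3664479) = 405.5 + (+0.004500)·(-40) + (+0.003478)·(450) = 405.5 -0.180 +1.565 = 406.885 m.

406.9 m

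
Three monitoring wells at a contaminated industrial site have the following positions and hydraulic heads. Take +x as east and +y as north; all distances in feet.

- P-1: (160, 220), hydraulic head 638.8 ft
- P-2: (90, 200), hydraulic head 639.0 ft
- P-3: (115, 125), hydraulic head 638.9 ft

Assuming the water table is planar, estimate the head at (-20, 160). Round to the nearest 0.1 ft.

639.3 ft

Differences from P-1: to P-2 (Δx, Δy, Δh) = (-70, -20, +0.2); to P-3 = (-45, -95, +0.1).
Determinant of the coordinate differences = (-70)·(-95) − (-45)·(-20) = 5750.
∂h/∂x = [(+0.2)·(-95) − (+0.1)·(-20)] / 5750 = -0.002957
∂h/∂y = [(-70)·(+0.1) − (-45)·(+0.2)] / 5750 = +0.0003478
h(-20, 160) = 638.8 + (-0.002957)·(-180) + (+0.0003478)·(-60) = 638.8 +0.532 -0.021 = 639.311 ft.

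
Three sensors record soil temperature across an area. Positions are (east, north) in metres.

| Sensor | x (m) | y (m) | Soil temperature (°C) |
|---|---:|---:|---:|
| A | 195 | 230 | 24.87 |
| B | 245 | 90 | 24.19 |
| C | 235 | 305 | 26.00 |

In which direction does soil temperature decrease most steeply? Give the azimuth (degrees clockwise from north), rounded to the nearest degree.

Three-point gradient (reference A): Δ to B = (50, -140, -0.68), Δ to C = (40, 75, +1.13).
∂T/∂x = +0.01147, ∂T/∂y = +0.008952 (det = 9350).
Steepest decrease is along −∇f: components (-0.01147 E, -0.008952 N).
Azimuth = atan2(-0.01147, -0.008952) = 232.0° ≈ 232°.

232°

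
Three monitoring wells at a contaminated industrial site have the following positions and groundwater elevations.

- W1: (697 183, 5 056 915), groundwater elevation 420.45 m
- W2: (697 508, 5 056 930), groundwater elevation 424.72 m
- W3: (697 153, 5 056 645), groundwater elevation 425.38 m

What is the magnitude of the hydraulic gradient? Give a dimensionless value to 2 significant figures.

Differences from W1: to W2 (Δx, Δy, Δh) = (325, 15, +4.27); to W3 = (-30, -270, +4.93).
Solve a·Δx + b·Δy = Δh: det = 325·(-270) − (-30)·15 = -87300.
∂h/∂x = [(+4.27)·(-270) − (+4.93)·15] / -87300 = +0.01405
∂h/∂y = [325·(+4.93) − (-30)·(+4.27)] / -87300 = -0.01982
|∇h| = √(0.01405² + -0.01982²) = 0.02429

0.024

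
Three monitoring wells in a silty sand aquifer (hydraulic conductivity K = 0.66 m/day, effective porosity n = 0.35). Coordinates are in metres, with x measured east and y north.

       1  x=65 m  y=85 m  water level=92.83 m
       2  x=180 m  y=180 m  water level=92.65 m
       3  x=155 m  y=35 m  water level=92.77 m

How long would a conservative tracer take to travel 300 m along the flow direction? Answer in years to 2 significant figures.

Differences from 1: to 2 (Δx, Δy, Δh) = (115, 95, -0.18); to 3 = (90, -50, -0.06).
Solve a·Δx + b·Δy = Δh: det = 115·(-50) − 90·95 = -14300.
∂h/∂x = [(-0.18)·(-50) − (-0.06)·95] / -14300 = -0.001028
∂h/∂y = [115·(-0.06) − 90·(-0.18)] / -14300 = -0.0006503
|∇h| = √(-0.001028² + -0.0006503²) = 0.001216
Seepage velocity v = K·i/n = 0.66 × 0.001216 / 0.35 = 0.002293 m/day.
t = 300 / 0.002293 = 1.308e+05 days = 358 years.

360 years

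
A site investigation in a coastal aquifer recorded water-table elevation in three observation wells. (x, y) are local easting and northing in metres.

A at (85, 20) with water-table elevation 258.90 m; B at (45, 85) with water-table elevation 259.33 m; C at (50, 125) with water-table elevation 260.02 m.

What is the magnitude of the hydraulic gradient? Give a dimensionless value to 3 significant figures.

0.0211

Differences from A: to B (Δx, Δy, Δh) = (-40, 65, +0.43); to C = (-35, 105, +1.12).
Solve a·Δx + b·Δy = Δh: det = (-40)·105 − (-35)·65 = -1925.
∂h/∂x = [(+0.43)·105 − (+1.12)·65] / -1925 = +0.01436
∂h/∂y = [(-40)·(+1.12) − (-35)·(+0.43)] / -1925 = +0.01545
|∇h| = √(0.01436² + 0.01545²) = 0.02109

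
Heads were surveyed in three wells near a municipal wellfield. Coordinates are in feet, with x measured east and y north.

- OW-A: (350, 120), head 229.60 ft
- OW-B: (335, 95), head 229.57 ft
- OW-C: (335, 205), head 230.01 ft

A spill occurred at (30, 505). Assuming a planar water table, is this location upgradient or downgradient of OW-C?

Differences from OW-A: to OW-B (Δx, Δy, Δh) = (-15, -25, -0.03); to OW-C = (-15, 85, +0.41).
Solve a·Δx + b·Δy = Δh: det = (-15)·85 − (-15)·(-25) = -1650.
∂h/∂x = [(-0.03)·85 − (+0.41)·(-25)] / -1650 = -0.004667
∂h/∂y = [(-15)·(+0.41) − (-15)·(-0.03)] / -1650 = +0.004000
Head at (30, 505) = 229.60 + (-0.004667)·(-320) + (+0.004000)·(385) = 232.63 ft.
That is higher than the 230.01 ft at OW-C, so the point is upgradient.

upgradient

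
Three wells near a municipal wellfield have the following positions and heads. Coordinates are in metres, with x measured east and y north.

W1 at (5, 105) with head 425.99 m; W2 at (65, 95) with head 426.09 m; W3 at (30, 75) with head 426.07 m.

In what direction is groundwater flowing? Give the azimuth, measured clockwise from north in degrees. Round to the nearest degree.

316°

Taking W1 as reference: W2−W1 = (60, -10, +0.10); W3−W1 = (25, -30, +0.08).
Solve a·Δx + b·Δy = Δh: det = 60·(-30) − 25·(-10) = -1550.
∂h/∂x = [(+0.10)·(-30) − (+0.08)·(-10)] / -1550 = +0.001419
∂h/∂y = [60·(+0.08) − 25·(+0.10)] / -1550 = -0.001484
Flow direction (−∇h) has components (-0.001419 E, +0.001484 N).
Azimuth = atan2(E, N) = atan2(-0.001419, +0.001484) = 316.3° ≈ 316°.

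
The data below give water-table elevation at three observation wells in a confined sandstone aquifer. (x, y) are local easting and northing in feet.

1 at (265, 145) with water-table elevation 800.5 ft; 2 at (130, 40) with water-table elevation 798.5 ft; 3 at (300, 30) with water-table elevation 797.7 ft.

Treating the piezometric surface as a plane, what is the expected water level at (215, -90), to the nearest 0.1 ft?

795.2 ft

With h = a·x + b·y + c and 1 as origin, the differences give:
  (-135)·a + (-105)·b = -2.0
  35·a + (-115)·b = -2.8
Eliminate b (×(-115) and ×(-105), subtract): 19200·a = -64.00 → a = ∂h/∂x = -0.003333
Back-substitute: b = ∂h/∂y = +0.02333.
h(215, -90) = 800.5 + (-0.003333)·(-50) + (+0.02333)·(-235) = 800.5 +0.167 -5.483 = 795.183 ft.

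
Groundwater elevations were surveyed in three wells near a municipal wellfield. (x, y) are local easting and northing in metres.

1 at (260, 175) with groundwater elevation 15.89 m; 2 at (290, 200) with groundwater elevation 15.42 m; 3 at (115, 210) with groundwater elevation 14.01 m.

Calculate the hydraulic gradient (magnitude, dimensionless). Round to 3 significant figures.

0.0274

Differences from 1: to 2 (Δx, Δy, Δh) = (30, 25, -0.47); to 3 = (-145, 35, -1.88).
Solve a·Δx + b·Δy = Δh: det = 30·35 − (-145)·25 = 4675.
∂h/∂x = [(-0.47)·35 − (-1.88)·25] / 4675 = +0.006535
∂h/∂y = [30·(-1.88) − (-145)·(-0.47)] / 4675 = -0.02664
|∇h| = √(0.006535² + -0.02664²) = 0.02743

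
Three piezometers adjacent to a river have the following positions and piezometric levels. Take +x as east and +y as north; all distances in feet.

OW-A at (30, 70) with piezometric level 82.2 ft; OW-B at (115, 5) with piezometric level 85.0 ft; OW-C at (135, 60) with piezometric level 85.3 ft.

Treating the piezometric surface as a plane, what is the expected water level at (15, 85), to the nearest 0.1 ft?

Taking OW-A as reference: OW-B−OW-A = (85, -65, +2.8); OW-C−OW-A = (105, -10, +3.1).
Solve a·Δx + b·Δy = Δh: det = 85·(-10) − 105·(-65) = 5975.
∂h/∂x = [(+2.8)·(-10) − (+3.1)·(-65)] / 5975 = +0.02904
∂h/∂y = [85·(+3.1) − 105·(+2.8)] / 5975 = -0.005105
h(15, 85) = 82.2 + (+0.02904)·(-15) + (-0.005105)·(15) = 82.2 -0.436 -0.077 = 81.688 ft.

81.7 ft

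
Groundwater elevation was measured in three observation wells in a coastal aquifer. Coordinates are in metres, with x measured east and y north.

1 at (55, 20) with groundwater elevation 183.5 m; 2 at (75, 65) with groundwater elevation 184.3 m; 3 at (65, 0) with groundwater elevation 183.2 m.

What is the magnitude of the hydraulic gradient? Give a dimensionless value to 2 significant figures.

With h = a·x + b·y + c and 1 as origin, the differences give:
  20·a + 45·b = +0.8
  10·a + (-20)·b = -0.3
Eliminate b (×(-20) and ×45, subtract): -850·a = -2.50 → a = ∂h/∂x = +0.002941
Back-substitute: b = ∂h/∂y = +0.01647.
|∇h| = √(0.002941² + 0.01647²) = 0.01673

0.017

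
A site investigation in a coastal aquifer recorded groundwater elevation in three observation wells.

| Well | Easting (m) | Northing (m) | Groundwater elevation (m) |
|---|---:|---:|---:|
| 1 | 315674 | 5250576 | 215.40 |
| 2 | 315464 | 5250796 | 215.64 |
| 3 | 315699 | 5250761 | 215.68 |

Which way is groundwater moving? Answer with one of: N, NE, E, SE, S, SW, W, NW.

S

Taking 1 as reference: 2−1 = (-210, 220, +0.24); 3−1 = (25, 185, +0.28).
Determinant of the coordinate differences = (-210)·185 − 25·220 = -44350.
∂h/∂x = [(+0.24)·185 − (+0.28)·220] / -44350 = +0.0003878
∂h/∂y = [(-210)·(+0.28) − 25·(+0.24)] / -44350 = +0.001461
Flow = −∇h = (-0.0003878 east, -0.001461 north), which points south.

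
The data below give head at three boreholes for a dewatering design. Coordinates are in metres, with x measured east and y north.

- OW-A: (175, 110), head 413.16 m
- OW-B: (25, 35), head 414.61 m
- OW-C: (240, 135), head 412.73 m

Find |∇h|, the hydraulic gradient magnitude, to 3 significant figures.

Differences from OW-A: to OW-B (Δx, Δy, Δh) = (-150, -75, +1.45); to OW-C = (65, 25, -0.43).
Solve a·Δx + b·Δy = Δh: det = (-150)·25 − 65·(-75) = 1125.
∂h/∂x = [(+1.45)·25 − (-0.43)·(-75)] / 1125 = +0.003556
∂h/∂y = [(-150)·(-0.43) − 65·(+1.45)] / 1125 = -0.02644
|∇h| = √(0.003556² + -0.02644²) = 0.02668

0.0267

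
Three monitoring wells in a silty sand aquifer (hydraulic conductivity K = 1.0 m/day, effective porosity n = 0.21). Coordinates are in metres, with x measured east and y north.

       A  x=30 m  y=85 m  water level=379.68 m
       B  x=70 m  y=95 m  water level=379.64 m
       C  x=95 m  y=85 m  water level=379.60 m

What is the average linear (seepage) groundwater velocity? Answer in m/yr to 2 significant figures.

2.7 m/yr

Taking A as reference: B−A = (40, 10, -0.04); C−A = (65, 0, -0.08).
Determinant of the coordinate differences = 40·0 − 65·10 = -650.
∂h/∂x = [(-0.04)·0 − (-0.08)·10] / -650 = -0.001231
∂h/∂y = [40·(-0.08) − 65·(-0.04)] / -650 = +0.0009231
|∇h| = √(-0.001231² + 0.0009231²) = 0.001539
Seepage velocity v = K·i/n = 1.0 × 0.001539 / 0.21 = 0.007329 m/day = 2.677 m/yr.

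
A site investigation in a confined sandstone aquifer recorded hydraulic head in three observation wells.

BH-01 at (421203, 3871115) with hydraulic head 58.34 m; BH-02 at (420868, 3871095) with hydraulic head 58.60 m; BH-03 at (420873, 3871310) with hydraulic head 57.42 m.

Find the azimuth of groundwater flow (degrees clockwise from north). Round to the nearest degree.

005°

Taking BH-01 as reference: BH-02−BH-01 = (-335, -20, +0.26); BH-03−BH-01 = (-330, 195, -0.92).
Determinant of the coordinate differences = (-335)·195 − (-330)·(-20) = -71925.
∂h/∂x = [(+0.26)·195 − (-0.92)·(-20)] / -71925 = -0.0004491
∂h/∂y = [(-335)·(-0.92) − (-330)·(+0.26)] / -71925 = -0.005478
Flow direction (−∇h) has components (+0.0004491 E, +0.005478 N).
Azimuth = atan2(E, N) = atan2(+0.0004491, +0.005478) = 4.7° ≈ 005°.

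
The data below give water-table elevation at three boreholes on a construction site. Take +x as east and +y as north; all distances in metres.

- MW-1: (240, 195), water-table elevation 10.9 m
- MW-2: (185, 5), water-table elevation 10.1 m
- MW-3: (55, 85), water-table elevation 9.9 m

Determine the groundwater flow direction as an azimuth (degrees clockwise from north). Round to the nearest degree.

228°

With h = a·x + b·y + c and MW-1 as origin, the differences give:
  (-55)·a + (-190)·b = -0.8
  (-185)·a + (-110)·b = -1.0
Eliminate b (×(-110) and ×(-190), subtract): -29100·a = -102.00 → a = ∂h/∂x = +0.003505
Back-substitute: b = ∂h/∂y = +0.003196.
Flow direction (−∇h) has components (-0.003505 E, -0.003196 N).
Azimuth = atan2(E, N) = atan2(-0.003505, -0.003196) = 227.6° ≈ 228°.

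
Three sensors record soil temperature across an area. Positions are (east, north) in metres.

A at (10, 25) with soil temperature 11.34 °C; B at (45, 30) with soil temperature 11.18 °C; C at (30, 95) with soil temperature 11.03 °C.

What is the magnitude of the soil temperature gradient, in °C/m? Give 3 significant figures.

Differences from A: to B (Δx, Δy, Δh) = (35, 5, -0.16); to C = (20, 70, -0.31).
Determinant of the coordinate differences = 35·70 − 20·5 = 2350.
∂T/∂x = [(-0.16)·70 − (-0.31)·5] / 2350 = -0.004106
∂T/∂y = [35·(-0.31) − 20·(-0.16)] / 2350 = -0.003255
|∇f| = √(-0.004106² + -0.003255²) = 0.00524 °C/m

0.00524 °C/m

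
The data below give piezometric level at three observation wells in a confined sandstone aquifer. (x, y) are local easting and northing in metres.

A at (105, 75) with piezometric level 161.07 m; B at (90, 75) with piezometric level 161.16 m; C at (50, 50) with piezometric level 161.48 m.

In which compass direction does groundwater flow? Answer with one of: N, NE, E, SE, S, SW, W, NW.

NE

Differences from A: to B (Δx, Δy, Δh) = (-15, 0, +0.09); to C = (-55, -25, +0.41).
Determinant of the coordinate differences = (-15)·(-25) − (-55)·0 = 375.
∂h/∂x = [(+0.09)·(-25) − (+0.41)·0] / 375 = -0.006000
∂h/∂y = [(-15)·(+0.41) − (-55)·(+0.09)] / 375 = -0.003200
Flow = −∇h = (+0.006000 east, +0.003200 north), which points northeast.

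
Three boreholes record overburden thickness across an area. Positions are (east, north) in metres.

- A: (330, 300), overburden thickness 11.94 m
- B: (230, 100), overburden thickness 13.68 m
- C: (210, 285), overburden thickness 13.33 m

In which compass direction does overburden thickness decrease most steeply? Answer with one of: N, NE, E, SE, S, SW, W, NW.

With d = a·x + b·y + c and A as origin, the differences give:
  (-100)·a + (-200)·b = +1.74
  (-120)·a + (-15)·b = +1.39
Eliminate b (×(-15) and ×(-200), subtract): -22500·a = 251.900 → a = ∂d/∂x = -0.01120
Back-substitute: b = ∂d/∂y = -0.003102.
Steepest decrease is along −∇f = (+0.01120 E, +0.003102 N) → east.

E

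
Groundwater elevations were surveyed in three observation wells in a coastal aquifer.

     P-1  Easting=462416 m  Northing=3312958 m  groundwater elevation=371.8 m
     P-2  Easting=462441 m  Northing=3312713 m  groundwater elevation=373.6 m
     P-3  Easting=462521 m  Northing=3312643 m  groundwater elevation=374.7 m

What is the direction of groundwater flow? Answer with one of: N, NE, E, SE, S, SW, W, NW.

NW

With h = a·x + b·y + c and P-1 as origin, the differences give:
  25·a + (-245)·b = +1.8
  105·a + (-315)·b = +2.9
Eliminate b (×(-315) and ×(-245), subtract): 17850·a = 143.50 → a = ∂h/∂x = +0.008039
Back-substitute: b = ∂h/∂y = -0.006527.
Flow = −∇h = (-0.008039 east, +0.006527 north), which points northwest.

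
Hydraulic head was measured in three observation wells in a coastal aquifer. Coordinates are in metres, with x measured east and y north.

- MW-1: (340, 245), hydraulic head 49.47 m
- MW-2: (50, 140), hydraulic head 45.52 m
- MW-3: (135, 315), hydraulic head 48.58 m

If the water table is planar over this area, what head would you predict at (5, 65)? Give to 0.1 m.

44.1 m

With h = a·x + b·y + c and MW-1 as origin, the differences give:
  (-290)·a + (-105)·b = -3.95
  (-205)·a + 70·b = -0.89
Eliminate b (×70 and ×(-105), subtract): -41825·a = -369.950 → a = ∂h/∂x = +0.008845
Back-substitute: b = ∂h/∂y = +0.01319.
h(5, 65) = 49.47 + (+0.008845)·(-335) + (+0.01319)·(-180) = 49.47 -2.963 -2.374 = 44.133 m.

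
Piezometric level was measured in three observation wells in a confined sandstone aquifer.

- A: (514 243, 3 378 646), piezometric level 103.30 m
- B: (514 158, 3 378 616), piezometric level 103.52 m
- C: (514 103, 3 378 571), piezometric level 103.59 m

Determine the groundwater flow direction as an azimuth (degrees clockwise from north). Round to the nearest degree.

Taking A as reference: B−A = (-85, -30, +0.22); C−A = (-140, -75, +0.29).
Determinant of the coordinate differences = (-85)·(-75) − (-140)·(-30) = 2175.
∂h/∂x = [(+0.22)·(-75) − (+0.29)·(-30)] / 2175 = -0.003586
∂h/∂y = [(-85)·(+0.29) − (-140)·(+0.22)] / 2175 = +0.002828
Flow direction (−∇h) has components (+0.003586 E, -0.002828 N).
Azimuth = atan2(E, N) = atan2(+0.003586, -0.002828) = 128.3° ≈ 128°.

128°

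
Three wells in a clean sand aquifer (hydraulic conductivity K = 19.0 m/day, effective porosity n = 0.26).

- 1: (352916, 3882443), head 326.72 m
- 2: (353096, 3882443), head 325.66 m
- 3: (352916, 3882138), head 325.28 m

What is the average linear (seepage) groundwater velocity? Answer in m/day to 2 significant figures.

0.55 m/day

∂h/∂x = (325.66 − 326.72) / (353096 − 352916) = -0.005889
∂h/∂y = (325.28 − 326.72) / (3882138 − 3882443) = +0.004721
|∇h| = √(-0.005889² + 0.004721²) = 0.007548
Seepage velocity v = K·i/n = 19.0 × 0.007548 / 0.26 = 0.5516 m/day.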